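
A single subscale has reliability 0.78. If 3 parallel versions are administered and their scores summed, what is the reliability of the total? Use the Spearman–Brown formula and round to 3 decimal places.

0.914

ρ_k = kρ / (1 + (k−1)ρ) = 3·0.78 / (1 + 2·0.78) = 2.340 / 2.560 = 0.914.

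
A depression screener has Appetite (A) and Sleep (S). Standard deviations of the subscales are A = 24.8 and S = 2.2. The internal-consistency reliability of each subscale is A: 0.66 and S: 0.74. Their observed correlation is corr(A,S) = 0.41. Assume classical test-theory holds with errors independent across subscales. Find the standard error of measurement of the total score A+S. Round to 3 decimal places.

14.504

Var(total) = 619.88 + 44.7392 = 664.619.
True-score variance = 409.508 + 44.7392 = 454.247, so reliability = 0.6835.
Error variance = 664.619 − 454.247 = 210.372; SEM = √210.372 = 14.504.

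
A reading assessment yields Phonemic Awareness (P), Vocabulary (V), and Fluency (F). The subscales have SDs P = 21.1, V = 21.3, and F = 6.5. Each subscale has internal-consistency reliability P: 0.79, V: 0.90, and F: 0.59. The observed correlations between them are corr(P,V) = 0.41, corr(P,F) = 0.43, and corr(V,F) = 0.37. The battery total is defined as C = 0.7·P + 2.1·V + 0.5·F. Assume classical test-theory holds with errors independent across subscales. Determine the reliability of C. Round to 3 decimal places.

0.914

Var(C) = 0.7²·21.1² + 2.1²·21.3² + 0.5²·6.5² + 2·[1.47·21.1·21.3·0.41 + 0.35·21.1·6.5·0.43 + 1.05·21.3·6.5·0.37] = 2229.49 + 690.601 = 2920.09.
Because errors are independent across components, Cov(Tᵢ,Tⱼ) = Cov(Xᵢ,Xⱼ); the off-diagonal part of the true-score variance is the same as above.
True-score variance = [0.7²·21.1²·0.79 + 2.1²·21.3²·0.90 + 0.5²·6.5²·0.59] + 690.601 = 1979.27 + 690.601 = 2669.87.
Reliability = 2669.87 / 2920.09 = 0.914.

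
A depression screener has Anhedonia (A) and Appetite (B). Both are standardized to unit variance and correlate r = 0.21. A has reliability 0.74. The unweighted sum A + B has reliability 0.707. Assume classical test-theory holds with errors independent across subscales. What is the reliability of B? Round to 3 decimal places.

0.551

Var(A+B) = 2 + 2·0.21 = 2.420.
True-score variance = ρ_A + ρ_B + 2·0.21, so 0.707 = (0.74 + ρ_B + 0.42) / 2.420.
ρ_B = 0.707·2.420 − 0.74 − 0.42 = 0.551.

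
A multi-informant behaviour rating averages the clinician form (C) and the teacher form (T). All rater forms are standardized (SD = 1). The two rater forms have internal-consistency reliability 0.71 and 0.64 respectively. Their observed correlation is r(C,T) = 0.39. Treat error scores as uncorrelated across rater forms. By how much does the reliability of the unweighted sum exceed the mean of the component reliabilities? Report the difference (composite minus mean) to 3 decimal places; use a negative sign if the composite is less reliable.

0.091

Var(sum) = 2 + 0.78 = 2.78; true-score variance = 1.35 + 0.78 = 2.13; composite reliability = 0.7662.
Mean component reliability = 0.6750.
Difference = 0.7662 − 0.6750 = 0.091.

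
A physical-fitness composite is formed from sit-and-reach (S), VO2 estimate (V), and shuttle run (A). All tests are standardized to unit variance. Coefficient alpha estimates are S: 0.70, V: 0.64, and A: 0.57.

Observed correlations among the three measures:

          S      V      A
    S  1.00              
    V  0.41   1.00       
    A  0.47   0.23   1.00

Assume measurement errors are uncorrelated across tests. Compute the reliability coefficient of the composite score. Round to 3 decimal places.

0.791

Var(S+V+A) = 3 + 2·[0.41 + 0.47 + 0.23] = 3 + 2.22 = 5.22.
Because errors are independent across components, Cov(Tᵢ,Tⱼ) = Cov(Xᵢ,Xⱼ); the off-diagonal part of the true-score variance is the same as above.
True-score variance = [0.70 + 0.64 + 0.57] + 2.22 = 1.91 + 2.22 = 4.13.
Reliability = 4.13 / 5.22 = 0.791.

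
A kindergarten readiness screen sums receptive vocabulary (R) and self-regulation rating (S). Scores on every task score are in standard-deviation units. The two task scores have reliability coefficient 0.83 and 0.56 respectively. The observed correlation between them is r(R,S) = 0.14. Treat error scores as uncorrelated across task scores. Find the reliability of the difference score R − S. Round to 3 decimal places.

Var(R−S) = 1 + 1 − 2·0.14 = 2 − 0.28 = 1.72.
Under uncorrelated errors the observed covariances equal the true-score covariances, so only the own-variance terms attenuate.
True-score variance = [0.83 + 0.56] − 0.28 = 1.39 − 0.28 = 1.11.
Reliability = 1.11 / 1.72 = 0.645.

0.645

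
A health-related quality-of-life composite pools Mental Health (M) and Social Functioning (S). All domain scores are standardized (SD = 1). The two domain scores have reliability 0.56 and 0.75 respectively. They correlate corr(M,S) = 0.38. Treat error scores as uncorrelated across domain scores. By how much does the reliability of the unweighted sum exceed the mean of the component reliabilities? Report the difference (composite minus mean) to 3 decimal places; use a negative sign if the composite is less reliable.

Var(sum) = 2 + 0.76 = 2.76; true-score variance = 1.31 + 0.76 = 2.07; composite reliability = 0.7500.
Mean component reliability = 0.6550.
Difference = 0.7500 − 0.6550 = 0.095.

0.095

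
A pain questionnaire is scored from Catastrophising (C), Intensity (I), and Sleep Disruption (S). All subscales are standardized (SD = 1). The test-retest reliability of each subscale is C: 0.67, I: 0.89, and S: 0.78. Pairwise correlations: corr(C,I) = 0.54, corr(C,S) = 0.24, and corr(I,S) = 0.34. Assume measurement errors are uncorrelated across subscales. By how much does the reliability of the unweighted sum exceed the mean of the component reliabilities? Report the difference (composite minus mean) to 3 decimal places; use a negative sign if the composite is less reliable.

0.094

Var(sum) = 3 + 2.24 = 5.24; true-score variance = 2.34 + 2.24 = 4.58; composite reliability = 0.8740.
Mean component reliability = 0.7800.
Difference = 0.8740 − 0.7800 = 0.094.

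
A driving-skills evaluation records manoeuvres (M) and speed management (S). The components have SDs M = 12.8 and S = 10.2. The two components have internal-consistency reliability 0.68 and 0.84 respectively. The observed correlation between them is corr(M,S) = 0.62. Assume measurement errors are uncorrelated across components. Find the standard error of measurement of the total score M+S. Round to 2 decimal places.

8.31

Var(total) = 267.88 + 161.894 = 429.774.
True-score variance = 198.805 + 161.894 = 360.699, so reliability = 0.8393.
Error variance = 429.774 − 360.699 = 69.0752; SEM = √69.0752 = 8.31.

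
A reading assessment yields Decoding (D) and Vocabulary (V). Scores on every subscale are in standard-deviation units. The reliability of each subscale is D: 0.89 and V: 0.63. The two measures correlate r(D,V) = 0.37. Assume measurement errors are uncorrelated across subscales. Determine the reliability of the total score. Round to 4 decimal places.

Var(D+V) = 2 + 2·[0.37] = 2 + 0.74 = 2.74.
Under uncorrelated errors the observed covariances equal the true-score covariances, so only the own-variance terms attenuate.
True-score variance = [0.89 + 0.63] + 0.74 = 1.52 + 0.74 = 2.26.
Reliability = 2.26 / 2.74 = 0.8248.

0.8248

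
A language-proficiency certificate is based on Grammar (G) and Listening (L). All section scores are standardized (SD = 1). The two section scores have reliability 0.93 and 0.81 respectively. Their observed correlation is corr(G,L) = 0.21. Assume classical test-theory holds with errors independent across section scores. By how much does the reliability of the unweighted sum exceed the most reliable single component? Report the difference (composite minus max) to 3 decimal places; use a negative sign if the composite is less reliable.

Var(sum) = 2 + 0.42 = 2.42; true-score variance = 1.74 + 0.42 = 2.16; composite reliability = 0.8926.
Max component reliability = 0.9300.
Difference = 0.8926 − 0.9300 = -0.037.

-0.037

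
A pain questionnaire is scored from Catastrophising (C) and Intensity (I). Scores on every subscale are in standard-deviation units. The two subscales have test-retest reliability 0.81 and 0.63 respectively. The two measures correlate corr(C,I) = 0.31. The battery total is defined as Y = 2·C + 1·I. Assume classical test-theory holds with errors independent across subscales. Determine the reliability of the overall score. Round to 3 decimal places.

Var(Y) = 2² + 1 + 2·[2·0.31] = 5 + 1.24 = 6.24.
Under uncorrelated errors the observed covariances equal the true-score covariances, so only the own-variance terms attenuate.
True-score variance = [2²·0.81 + 0.63] + 1.24 = 3.87 + 1.24 = 5.11.
Reliability = 5.11 / 6.24 = 0.819.

0.819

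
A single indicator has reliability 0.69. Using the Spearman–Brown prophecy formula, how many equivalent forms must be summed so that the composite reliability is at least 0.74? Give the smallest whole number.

2

k ≥ ρ*(1−ρ₁)/(ρ₁(1−ρ*)) = 0.74·0.31 / (0.69·0.26) = 1.279.
Smallest integer k = 2.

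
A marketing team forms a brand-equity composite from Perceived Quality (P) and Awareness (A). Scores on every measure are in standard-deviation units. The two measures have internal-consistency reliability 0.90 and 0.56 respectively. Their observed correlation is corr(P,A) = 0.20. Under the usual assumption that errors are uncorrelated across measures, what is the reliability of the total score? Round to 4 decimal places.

Var(P+A) = 2 + 2·[0.20] = 2 + 0.4 = 2.4.
Because errors are independent across components, Cov(Tᵢ,Tⱼ) = Cov(Xᵢ,Xⱼ); the off-diagonal part of the true-score variance is the same as above.
True-score variance = [0.90 + 0.56] + 0.4 = 1.46 + 0.4 = 1.86.
Reliability = 1.86 / 2.4 = 0.7750.

0.7750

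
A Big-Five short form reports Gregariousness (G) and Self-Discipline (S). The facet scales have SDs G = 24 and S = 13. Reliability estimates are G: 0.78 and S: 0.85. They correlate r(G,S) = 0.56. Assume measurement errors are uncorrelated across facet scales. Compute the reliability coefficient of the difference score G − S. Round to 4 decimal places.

Var(G−S) = 24² + 13² − 2·24·13·0.56 = 745 − 349.44 = 395.56.
Because errors are independent across components, Cov(Tᵢ,Tⱼ) = Cov(Xᵢ,Xⱼ); the off-diagonal part of the true-score variance is the same as above.
True-score variance = [24²·0.78 + 13²·0.85] − 349.44 = 592.93 − 349.44 = 243.49.
Reliability = 243.49 / 395.56 = 0.6156.

0.6156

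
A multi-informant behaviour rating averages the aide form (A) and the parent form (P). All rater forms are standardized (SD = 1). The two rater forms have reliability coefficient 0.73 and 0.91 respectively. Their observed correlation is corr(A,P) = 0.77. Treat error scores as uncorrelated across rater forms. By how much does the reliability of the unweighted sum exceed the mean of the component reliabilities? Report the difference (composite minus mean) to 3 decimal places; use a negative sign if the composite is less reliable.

0.078

Var(sum) = 2 + 1.54 = 3.54; true-score variance = 1.64 + 1.54 = 3.18; composite reliability = 0.8983.
Mean component reliability = 0.8200.
Difference = 0.8983 − 0.8200 = 0.078.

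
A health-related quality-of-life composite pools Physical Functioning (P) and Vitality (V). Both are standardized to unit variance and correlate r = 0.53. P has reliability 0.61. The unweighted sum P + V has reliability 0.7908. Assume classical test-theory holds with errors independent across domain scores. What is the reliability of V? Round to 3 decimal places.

Var(P+V) = 2 + 2·0.53 = 3.060.
True-score variance = ρ_P + ρ_V + 2·0.53, so 0.7908 = (0.61 + ρ_V + 1.06) / 3.060.
ρ_V = 0.7908·3.060 − 0.61 − 1.06 = 0.750.

0.750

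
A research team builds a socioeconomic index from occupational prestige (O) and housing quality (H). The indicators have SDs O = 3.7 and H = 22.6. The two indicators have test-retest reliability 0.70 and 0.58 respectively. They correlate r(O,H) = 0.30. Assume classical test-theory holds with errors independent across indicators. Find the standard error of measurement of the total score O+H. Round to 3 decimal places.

Var(total) = 524.45 + 50.172 = 574.622.
True-score variance = 305.824 + 50.172 = 355.996, so reliability = 0.6195.
Error variance = 574.622 − 355.996 = 218.626; SEM = √218.626 = 14.786.

14.786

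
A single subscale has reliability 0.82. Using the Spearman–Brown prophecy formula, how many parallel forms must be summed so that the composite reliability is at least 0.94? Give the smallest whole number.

k ≥ ρ*(1−ρ₁)/(ρ₁(1−ρ*)) = 0.94·0.18 / (0.82·0.06) = 3.439.
Smallest integer k = 4.

4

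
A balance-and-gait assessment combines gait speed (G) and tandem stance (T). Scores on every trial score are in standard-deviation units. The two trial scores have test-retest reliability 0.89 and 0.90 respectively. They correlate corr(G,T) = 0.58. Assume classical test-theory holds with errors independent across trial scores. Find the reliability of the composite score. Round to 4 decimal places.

0.9335

Var(G+T) = 2 + 2·[0.58] = 2 + 1.16 = 3.16.
With uncorrelated errors the cross-covariances are all true-score covariance, so they carry over unchanged; only the diagonal terms shrink to ρᵢσᵢ².
True-score variance = [0.89 + 0.90] + 1.16 = 1.79 + 1.16 = 2.95.
Reliability = 2.95 / 3.16 = 0.9335.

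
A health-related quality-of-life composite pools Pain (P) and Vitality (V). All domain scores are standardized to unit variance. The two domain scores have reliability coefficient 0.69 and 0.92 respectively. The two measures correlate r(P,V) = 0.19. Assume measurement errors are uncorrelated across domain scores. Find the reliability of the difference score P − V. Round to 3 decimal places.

0.759

Var(P−V) = 1 + 1 − 2·0.19 = 2 − 0.38 = 1.62.
Because errors are independent across components, Cov(Tᵢ,Tⱼ) = Cov(Xᵢ,Xⱼ); the off-diagonal part of the true-score variance is the same as above.
True-score variance = [0.69 + 0.92] − 0.38 = 1.61 − 0.38 = 1.23.
Reliability = 1.23 / 1.62 = 0.759.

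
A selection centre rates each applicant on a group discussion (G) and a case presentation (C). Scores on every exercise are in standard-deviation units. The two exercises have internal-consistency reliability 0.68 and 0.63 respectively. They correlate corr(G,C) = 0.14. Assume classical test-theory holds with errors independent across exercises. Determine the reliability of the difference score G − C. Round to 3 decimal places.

0.599

Var(G−C) = 1 + 1 − 2·0.14 = 2 − 0.28 = 1.72.
Under uncorrelated errors the observed covariances equal the true-score covariances, so only the own-variance terms attenuate.
True-score variance = [0.68 + 0.63] − 0.28 = 1.31 − 0.28 = 1.03.
Reliability = 1.03 / 1.72 = 0.599.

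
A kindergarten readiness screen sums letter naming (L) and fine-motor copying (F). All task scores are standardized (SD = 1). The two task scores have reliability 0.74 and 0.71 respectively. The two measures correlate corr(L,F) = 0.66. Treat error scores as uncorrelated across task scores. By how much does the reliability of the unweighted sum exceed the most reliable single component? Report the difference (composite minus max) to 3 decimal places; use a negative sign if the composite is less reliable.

Var(sum) = 2 + 1.32 = 3.32; true-score variance = 1.45 + 1.32 = 2.77; composite reliability = 0.8343.
Max component reliability = 0.7400.
Difference = 0.8343 − 0.7400 = 0.094.

0.094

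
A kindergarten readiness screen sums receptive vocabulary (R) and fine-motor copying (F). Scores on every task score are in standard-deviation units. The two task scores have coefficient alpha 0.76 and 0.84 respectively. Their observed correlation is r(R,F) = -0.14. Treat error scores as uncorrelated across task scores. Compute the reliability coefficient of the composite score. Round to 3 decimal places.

Var(R+F) = 2 + 2·[(-0.14)] = 2 − 0.28 = 1.72.
Under uncorrelated errors the observed covariances equal the true-score covariances, so only the own-variance terms attenuate.
True-score variance = [0.76 + 0.84] − 0.28 = 1.6 − 0.28 = 1.32.
Reliability = 1.32 / 1.72 = 0.767.

0.767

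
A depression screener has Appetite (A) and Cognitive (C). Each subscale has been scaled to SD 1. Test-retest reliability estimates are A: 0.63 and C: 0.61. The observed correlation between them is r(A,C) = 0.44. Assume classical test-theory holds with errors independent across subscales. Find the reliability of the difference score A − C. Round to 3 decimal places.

Var(A−C) = 1 + 1 − 2·0.44 = 2 − 0.88 = 1.12.
Under uncorrelated errors the observed covariances equal the true-score covariances, so only the own-variance terms attenuate.
True-score variance = [0.63 + 0.61] − 0.88 = 1.24 − 0.88 = 0.36.
Reliability = 0.36 / 1.12 = 0.321.

0.321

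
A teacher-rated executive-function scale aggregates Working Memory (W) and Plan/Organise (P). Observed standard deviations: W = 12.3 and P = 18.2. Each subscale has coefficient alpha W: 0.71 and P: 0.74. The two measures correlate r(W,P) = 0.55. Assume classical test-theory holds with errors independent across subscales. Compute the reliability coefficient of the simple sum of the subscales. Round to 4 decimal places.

0.8216

Var(W+P) = 12.3² + 18.2² + 2·[12.3·18.2·0.55] = 482.53 + 246.246 = 728.776.
Under uncorrelated errors the observed covariances equal the true-score covariances, so only the own-variance terms attenuate.
True-score variance = [12.3²·0.71 + 18.2²·0.74] + 246.246 = 352.533 + 246.246 = 598.779.
Reliability = 598.779 / 728.776 = 0.8216.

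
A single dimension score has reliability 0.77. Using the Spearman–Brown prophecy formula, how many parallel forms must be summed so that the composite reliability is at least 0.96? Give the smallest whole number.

k ≥ ρ*(1−ρ₁)/(ρ₁(1−ρ*)) = 0.96·0.23 / (0.77·0.04) = 7.169.
Smallest integer k = 8.

8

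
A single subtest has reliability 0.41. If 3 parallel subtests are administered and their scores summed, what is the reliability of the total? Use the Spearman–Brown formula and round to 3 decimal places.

ρ_k = kρ / (1 + (k−1)ρ) = 3·0.41 / (1 + 2·0.41) = 1.230 / 1.820 = 0.676.

0.676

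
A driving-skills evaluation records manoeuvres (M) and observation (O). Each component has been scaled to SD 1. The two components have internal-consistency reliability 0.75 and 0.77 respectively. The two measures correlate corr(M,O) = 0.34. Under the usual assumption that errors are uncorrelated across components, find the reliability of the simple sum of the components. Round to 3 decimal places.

0.821

Var(M+O) = 2 + 2·[0.34] = 2 + 0.68 = 2.68.
With uncorrelated errors the cross-covariances are all true-score covariance, so they carry over unchanged; only the diagonal terms shrink to ρᵢσᵢ².
True-score variance = [0.75 + 0.77] + 0.68 = 1.52 + 0.68 = 2.2.
Reliability = 2.2 / 2.68 = 0.821.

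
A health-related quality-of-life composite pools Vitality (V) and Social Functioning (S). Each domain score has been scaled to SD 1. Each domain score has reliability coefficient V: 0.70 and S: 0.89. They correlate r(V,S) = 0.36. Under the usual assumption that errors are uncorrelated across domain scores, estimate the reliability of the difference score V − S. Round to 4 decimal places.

Var(V−S) = 1 + 1 − 2·0.36 = 2 − 0.72 = 1.28.
With uncorrelated errors the cross-covariances are all true-score covariance, so they carry over unchanged; only the diagonal terms shrink to ρᵢσᵢ².
True-score variance = [0.70 + 0.89] − 0.72 = 1.59 − 0.72 = 0.87.
Reliability = 0.87 / 1.28 = 0.6797.

0.6797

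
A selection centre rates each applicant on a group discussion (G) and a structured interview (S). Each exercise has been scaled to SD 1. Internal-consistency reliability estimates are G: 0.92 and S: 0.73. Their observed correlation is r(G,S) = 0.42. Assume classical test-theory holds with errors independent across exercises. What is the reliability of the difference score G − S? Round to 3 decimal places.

Var(G−S) = 1 + 1 − 2·0.42 = 2 − 0.84 = 1.16.
Because errors are independent across components, Cov(Tᵢ,Tⱼ) = Cov(Xᵢ,Xⱼ); the off-diagonal part of the true-score variance is the same as above.
True-score variance = [0.92 + 0.73] − 0.84 = 1.65 − 0.84 = 0.81.
Reliability = 0.81 / 1.16 = 0.698.

0.698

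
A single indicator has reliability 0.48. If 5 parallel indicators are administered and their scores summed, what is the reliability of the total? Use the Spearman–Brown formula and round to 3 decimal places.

0.822

ρ_k = kρ / (1 + (k−1)ρ) = 5·0.48 / (1 + 4·0.48) = 2.400 / 2.920 = 0.822.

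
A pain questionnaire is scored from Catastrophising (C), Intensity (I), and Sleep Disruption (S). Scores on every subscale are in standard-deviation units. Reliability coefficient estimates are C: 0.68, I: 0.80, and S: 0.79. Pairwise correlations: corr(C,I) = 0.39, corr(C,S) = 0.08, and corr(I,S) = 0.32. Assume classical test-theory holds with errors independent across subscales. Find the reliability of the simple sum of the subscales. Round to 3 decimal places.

Var(C+I+S) = 3 + 2·[0.39 + 0.08 + 0.32] = 3 + 1.58 = 4.58.
With uncorrelated errors the cross-covariances are all true-score covariance, so they carry over unchanged; only the diagonal terms shrink to ρᵢσᵢ².
True-score variance = [0.68 + 0.80 + 0.79] + 1.58 = 2.27 + 1.58 = 3.85.
Reliability = 3.85 / 4.58 = 0.841.

0.841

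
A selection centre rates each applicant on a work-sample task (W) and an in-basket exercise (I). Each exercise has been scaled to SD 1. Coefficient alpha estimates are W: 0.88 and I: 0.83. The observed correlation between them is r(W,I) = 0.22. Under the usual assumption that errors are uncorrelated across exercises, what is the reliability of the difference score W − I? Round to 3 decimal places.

Var(W−I) = 1 + 1 − 2·0.22 = 2 − 0.44 = 1.56.
Because errors are independent across components, Cov(Tᵢ,Tⱼ) = Cov(Xᵢ,Xⱼ); the off-diagonal part of the true-score variance is the same as above.
True-score variance = [0.88 + 0.83] − 0.44 = 1.71 − 0.44 = 1.27.
Reliability = 1.27 / 1.56 = 0.814.

0.814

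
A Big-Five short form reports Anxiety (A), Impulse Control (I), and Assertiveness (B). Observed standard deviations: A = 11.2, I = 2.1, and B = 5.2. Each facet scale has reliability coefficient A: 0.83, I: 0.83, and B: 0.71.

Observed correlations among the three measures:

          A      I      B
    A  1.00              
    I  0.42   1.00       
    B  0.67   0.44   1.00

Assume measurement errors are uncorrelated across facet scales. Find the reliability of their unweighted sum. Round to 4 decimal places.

Var(A+I+B) = 11.2² + 2.1² + 5.2² + 2·[11.2·2.1·0.42 + 11.2·5.2·0.67 + 2.1·5.2·0.44] = 156.89 + 107.408 = 264.298.
With uncorrelated errors the cross-covariances are all true-score covariance, so they carry over unchanged; only the diagonal terms shrink to ρᵢσᵢ².
True-score variance = [11.2²·0.83 + 2.1²·0.83 + 5.2²·0.71] + 107.408 = 126.974 + 107.408 = 234.382.
Reliability = 234.382 / 264.298 = 0.8868.

0.8868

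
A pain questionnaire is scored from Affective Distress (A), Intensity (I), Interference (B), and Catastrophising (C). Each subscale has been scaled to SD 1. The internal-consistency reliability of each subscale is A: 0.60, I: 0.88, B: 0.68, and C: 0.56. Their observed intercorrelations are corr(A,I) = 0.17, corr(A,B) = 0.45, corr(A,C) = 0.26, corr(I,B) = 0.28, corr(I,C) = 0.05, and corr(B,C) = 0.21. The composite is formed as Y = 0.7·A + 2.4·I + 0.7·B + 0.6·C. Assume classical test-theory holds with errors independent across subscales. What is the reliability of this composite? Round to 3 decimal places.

Var(Y) = 0.7² + 2.4² + 0.7² + 0.6² + 2·[1.68·0.17 + 0.49·0.45 + 0.42·0.26 + 1.68·0.28 + 1.44·0.05 + 0.42·0.21] = 7.1 + 2.4918 = 9.5918.
With uncorrelated errors the cross-covariances are all true-score covariance, so they carry over unchanged; only the diagonal terms shrink to ρᵢσᵢ².
True-score variance = [0.7²·0.60 + 2.4²·0.88 + 0.7²·0.68 + 0.6²·0.56] + 2.4918 = 5.8976 + 2.4918 = 8.3894.
Reliability = 8.3894 / 9.5918 = 0.875.

0.875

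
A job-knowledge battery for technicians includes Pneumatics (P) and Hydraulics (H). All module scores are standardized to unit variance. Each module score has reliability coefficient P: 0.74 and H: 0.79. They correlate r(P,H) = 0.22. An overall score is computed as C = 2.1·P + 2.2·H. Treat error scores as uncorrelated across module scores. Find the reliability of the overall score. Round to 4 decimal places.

0.8083

Var(C) = 2.1² + 2.2² + 2·[4.62·0.22] = 9.25 + 2.0328 = 11.2828.
Under uncorrelated errors the observed covariances equal the true-score covariances, so only the own-variance terms attenuate.
True-score variance = [2.1²·0.74 + 2.2²·0.79] + 2.0328 = 7.087 + 2.0328 = 9.1198.
Reliability = 9.1198 / 11.2828 = 0.8083.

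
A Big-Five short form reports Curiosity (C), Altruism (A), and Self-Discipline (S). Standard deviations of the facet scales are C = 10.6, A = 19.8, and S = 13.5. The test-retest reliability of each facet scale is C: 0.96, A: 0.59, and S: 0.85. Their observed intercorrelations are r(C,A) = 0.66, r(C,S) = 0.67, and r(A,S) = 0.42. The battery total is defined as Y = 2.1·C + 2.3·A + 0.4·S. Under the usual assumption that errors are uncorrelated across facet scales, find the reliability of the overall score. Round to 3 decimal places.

0.797

Var(Y) = 2.1²·10.6² + 2.3²·19.8² + 0.4²·13.5² + 2·[4.83·10.6·19.8·0.66 + 0.84·10.6·13.5·0.67 + 0.92·19.8·13.5·0.42] = 2598.56 + 1705.75 = 4304.31.
Under uncorrelated errors the observed covariances equal the true-score covariances, so only the own-variance terms attenuate.
True-score variance = [2.1²·10.6²·0.96 + 2.3²·19.8²·0.59 + 0.4²·13.5²·0.85] + 1705.75 = 1724.07 + 1705.75 = 3429.82.
Reliability = 3429.82 / 4304.31 = 0.797.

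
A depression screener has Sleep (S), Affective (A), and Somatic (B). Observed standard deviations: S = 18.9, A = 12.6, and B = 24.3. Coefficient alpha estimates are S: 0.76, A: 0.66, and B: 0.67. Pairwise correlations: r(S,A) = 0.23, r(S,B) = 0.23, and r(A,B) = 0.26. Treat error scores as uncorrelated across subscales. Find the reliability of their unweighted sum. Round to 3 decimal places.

Var(S+A+B) = 18.9² + 12.6² + 24.3² + 2·[18.9·12.6·0.23 + 18.9·24.3·0.23 + 12.6·24.3·0.26] = 1106.46 + 480.022 = 1586.48.
With uncorrelated errors the cross-covariances are all true-score covariance, so they carry over unchanged; only the diagonal terms shrink to ρᵢσᵢ².
True-score variance = [18.9²·0.76 + 12.6²·0.66 + 24.3²·0.67] + 480.022 = 771.889 + 480.022 = 1251.91.
Reliability = 1251.91 / 1586.48 = 0.789.

0.789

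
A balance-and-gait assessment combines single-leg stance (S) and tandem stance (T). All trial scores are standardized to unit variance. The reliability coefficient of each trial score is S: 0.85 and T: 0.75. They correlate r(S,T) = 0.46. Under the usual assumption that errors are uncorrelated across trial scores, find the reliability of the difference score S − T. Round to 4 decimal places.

Var(S−T) = 1 + 1 − 2·0.46 = 2 − 0.92 = 1.08.
Because errors are independent across components, Cov(Tᵢ,Tⱼ) = Cov(Xᵢ,Xⱼ); the off-diagonal part of the true-score variance is the same as above.
True-score variance = [0.85 + 0.75] − 0.92 = 1.6 − 0.92 = 0.68.
Reliability = 0.68 / 1.08 = 0.6296.

0.6296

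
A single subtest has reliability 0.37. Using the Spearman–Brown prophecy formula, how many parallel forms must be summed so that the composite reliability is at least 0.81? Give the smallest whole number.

k ≥ ρ*(1−ρ₁)/(ρ₁(1−ρ*)) = 0.81·0.63 / (0.37·0.19) = 7.259.
Smallest integer k = 8.

8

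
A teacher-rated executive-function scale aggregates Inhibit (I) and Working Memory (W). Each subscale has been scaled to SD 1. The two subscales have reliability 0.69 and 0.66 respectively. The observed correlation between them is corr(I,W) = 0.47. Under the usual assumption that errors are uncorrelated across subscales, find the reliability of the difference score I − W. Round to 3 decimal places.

0.387

Var(I−W) = 1 + 1 − 2·0.47 = 2 − 0.94 = 1.06.
Under uncorrelated errors the observed covariances equal the true-score covariances, so only the own-variance terms attenuate.
True-score variance = [0.69 + 0.66] − 0.94 = 1.35 − 0.94 = 0.41.
Reliability = 0.41 / 1.06 = 0.387.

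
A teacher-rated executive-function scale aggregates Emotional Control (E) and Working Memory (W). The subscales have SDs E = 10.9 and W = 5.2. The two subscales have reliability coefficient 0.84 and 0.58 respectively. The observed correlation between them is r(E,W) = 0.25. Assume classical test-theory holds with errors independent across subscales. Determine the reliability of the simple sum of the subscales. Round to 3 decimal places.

0.826

Var(E+W) = 10.9² + 5.2² + 2·[10.9·5.2·0.25] = 145.85 + 28.34 = 174.19.
With uncorrelated errors the cross-covariances are all true-score covariance, so they carry over unchanged; only the diagonal terms shrink to ρᵢσᵢ².
True-score variance = [10.9²·0.84 + 5.2²·0.58] + 28.34 = 115.484 + 28.34 = 143.824.
Reliability = 143.824 / 174.19 = 0.826.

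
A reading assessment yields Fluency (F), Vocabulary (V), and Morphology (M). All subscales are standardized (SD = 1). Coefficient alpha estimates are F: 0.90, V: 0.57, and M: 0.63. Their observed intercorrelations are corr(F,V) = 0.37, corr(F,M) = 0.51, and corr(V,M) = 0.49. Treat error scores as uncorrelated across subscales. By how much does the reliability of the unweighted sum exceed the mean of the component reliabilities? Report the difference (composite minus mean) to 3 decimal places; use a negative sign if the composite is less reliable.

Var(sum) = 3 + 2.74 = 5.74; true-score variance = 2.1 + 2.74 = 4.84; composite reliability = 0.8432.
Mean component reliability = 0.7000.
Difference = 0.8432 − 0.7000 = 0.143.

0.143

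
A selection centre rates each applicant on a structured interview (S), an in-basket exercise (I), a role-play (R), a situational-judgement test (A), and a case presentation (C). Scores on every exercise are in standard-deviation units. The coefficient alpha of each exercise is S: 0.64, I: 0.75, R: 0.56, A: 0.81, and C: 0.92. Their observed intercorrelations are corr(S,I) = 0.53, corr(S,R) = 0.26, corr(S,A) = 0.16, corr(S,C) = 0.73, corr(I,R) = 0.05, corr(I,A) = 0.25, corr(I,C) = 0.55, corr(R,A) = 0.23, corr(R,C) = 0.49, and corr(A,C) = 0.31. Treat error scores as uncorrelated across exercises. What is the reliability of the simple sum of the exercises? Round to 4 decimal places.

Var(S+I+R+A+C) = 5 + 2·[0.53 + 0.26 + 0.16 + 0.73 + 0.05 + 0.25 + 0.55 + 0.23 + 0.49 + 0.31] = 5 + 7.12 = 12.12.
Under uncorrelated errors the observed covariances equal the true-score covariances, so only the own-variance terms attenuate.
True-score variance = [0.64 + 0.75 + 0.56 + 0.81 + 0.92] + 7.12 = 3.68 + 7.12 = 10.8.
Reliability = 10.8 / 12.12 = 0.8911.

0.8911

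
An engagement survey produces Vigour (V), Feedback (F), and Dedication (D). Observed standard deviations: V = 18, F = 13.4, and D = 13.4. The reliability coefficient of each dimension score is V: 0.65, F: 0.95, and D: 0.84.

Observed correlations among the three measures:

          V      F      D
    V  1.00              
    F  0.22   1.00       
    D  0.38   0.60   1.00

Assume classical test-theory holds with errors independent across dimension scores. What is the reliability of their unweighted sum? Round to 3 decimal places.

0.873

Var(V+F+D) = 18² + 13.4² + 13.4² + 2·[18·13.4·0.22 + 18·13.4·0.38 + 13.4·13.4·0.60] = 683.12 + 504.912 = 1188.03.
Under uncorrelated errors the observed covariances equal the true-score covariances, so only the own-variance terms attenuate.
True-score variance = [18²·0.65 + 13.4²·0.95 + 13.4²·0.84] + 504.912 = 532.012 + 504.912 = 1036.92.
Reliability = 1036.92 / 1188.03 = 0.873.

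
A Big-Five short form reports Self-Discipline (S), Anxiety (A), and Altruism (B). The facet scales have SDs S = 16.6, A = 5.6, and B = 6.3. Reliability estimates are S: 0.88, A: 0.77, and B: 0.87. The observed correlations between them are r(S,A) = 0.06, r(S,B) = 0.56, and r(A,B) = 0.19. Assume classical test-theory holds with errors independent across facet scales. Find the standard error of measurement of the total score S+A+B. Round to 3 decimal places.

6.741

Var(total) = 346.61 + 141.691 = 488.301.
True-score variance = 301.17 + 141.691 = 442.862, so reliability = 0.9069.
Error variance = 488.301 − 442.862 = 45.4397; SEM = √45.4397 = 6.741.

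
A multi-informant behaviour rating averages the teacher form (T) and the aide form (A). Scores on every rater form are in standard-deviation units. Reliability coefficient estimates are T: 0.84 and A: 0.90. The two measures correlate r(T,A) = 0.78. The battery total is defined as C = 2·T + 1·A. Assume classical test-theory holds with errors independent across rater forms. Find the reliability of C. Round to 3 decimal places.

Var(C) = 2² + 1 + 2·[2·0.78] = 5 + 3.12 = 8.12.
With uncorrelated errors the cross-covariances are all true-score covariance, so they carry over unchanged; only the diagonal terms shrink to ρᵢσᵢ².
True-score variance = [2²·0.84 + 0.90] + 3.12 = 4.26 + 3.12 = 7.38.
Reliability = 7.38 / 8.12 = 0.909.

0.909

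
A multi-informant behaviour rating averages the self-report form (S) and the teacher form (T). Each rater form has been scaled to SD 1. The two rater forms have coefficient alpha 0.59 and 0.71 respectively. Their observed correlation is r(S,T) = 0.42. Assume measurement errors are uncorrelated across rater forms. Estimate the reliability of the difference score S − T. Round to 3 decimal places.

Var(S−T) = 1 + 1 − 2·0.42 = 2 − 0.84 = 1.16.
With uncorrelated errors the cross-covariances are all true-score covariance, so they carry over unchanged; only the diagonal terms shrink to ρᵢσᵢ².
True-score variance = [0.59 + 0.71] − 0.84 = 1.3 − 0.84 = 0.46.
Reliability = 0.46 / 1.16 = 0.397.

0.397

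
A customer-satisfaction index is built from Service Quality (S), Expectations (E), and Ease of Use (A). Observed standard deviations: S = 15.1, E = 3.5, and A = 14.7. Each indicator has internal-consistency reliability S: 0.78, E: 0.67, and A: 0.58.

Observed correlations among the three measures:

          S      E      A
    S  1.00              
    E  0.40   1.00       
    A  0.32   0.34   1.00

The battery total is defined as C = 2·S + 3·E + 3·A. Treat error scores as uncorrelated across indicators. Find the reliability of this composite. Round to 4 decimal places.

0.7598

Var(C) = 2²·15.1² + 3²·3.5² + 3²·14.7² + 2·[6·15.1·3.5·0.40 + 6·15.1·14.7·0.32 + 9·3.5·14.7·0.34] = 2967.1 + 1420.92 = 4388.02.
With uncorrelated errors the cross-covariances are all true-score covariance, so they carry over unchanged; only the diagonal terms shrink to ρᵢσᵢ².
True-score variance = [2²·15.1²·0.78 + 3²·3.5²·0.67 + 3²·14.7²·0.58] + 1420.92 = 1913.25 + 1420.92 = 3334.17.
Reliability = 3334.17 / 4388.02 = 0.7598.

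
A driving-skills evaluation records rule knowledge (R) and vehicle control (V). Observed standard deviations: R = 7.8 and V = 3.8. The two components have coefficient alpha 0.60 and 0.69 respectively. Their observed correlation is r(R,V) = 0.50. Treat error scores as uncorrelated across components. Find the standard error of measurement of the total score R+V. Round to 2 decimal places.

Var(total) = 75.28 + 29.64 = 104.92.
True-score variance = 46.4676 + 29.64 = 76.1076, so reliability = 0.7254.
Error variance = 104.92 − 76.1076 = 28.8124; SEM = √28.8124 = 5.37.

5.37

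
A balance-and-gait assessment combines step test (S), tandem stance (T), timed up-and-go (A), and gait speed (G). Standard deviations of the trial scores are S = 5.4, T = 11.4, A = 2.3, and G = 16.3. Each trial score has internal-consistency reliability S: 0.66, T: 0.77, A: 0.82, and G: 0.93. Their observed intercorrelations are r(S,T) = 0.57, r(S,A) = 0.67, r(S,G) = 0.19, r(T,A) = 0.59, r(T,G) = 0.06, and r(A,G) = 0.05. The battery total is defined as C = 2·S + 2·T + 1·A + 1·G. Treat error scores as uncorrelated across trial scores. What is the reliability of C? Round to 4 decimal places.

Var(C) = 2²·5.4² + 2²·11.4² + 2.3² + 16.3² + 2·[4·5.4·11.4·0.57 + 2·5.4·2.3·0.67 + 2·5.4·16.3·0.19 + 2·11.4·2.3·0.59 + 2·11.4·16.3·0.06 + 2.3·16.3·0.05] = 907.46 + 491.119 = 1398.58.
Because errors are independent across components, Cov(Tᵢ,Tⱼ) = Cov(Xᵢ,Xⱼ); the off-diagonal part of the true-score variance is the same as above.
True-score variance = [2²·5.4²·0.66 + 2²·11.4²·0.77 + 2.3²·0.82 + 16.3²·0.93] + 491.119 = 728.689 + 491.119 = 1219.81.
Reliability = 1219.81 / 1398.58 = 0.8722.

0.8722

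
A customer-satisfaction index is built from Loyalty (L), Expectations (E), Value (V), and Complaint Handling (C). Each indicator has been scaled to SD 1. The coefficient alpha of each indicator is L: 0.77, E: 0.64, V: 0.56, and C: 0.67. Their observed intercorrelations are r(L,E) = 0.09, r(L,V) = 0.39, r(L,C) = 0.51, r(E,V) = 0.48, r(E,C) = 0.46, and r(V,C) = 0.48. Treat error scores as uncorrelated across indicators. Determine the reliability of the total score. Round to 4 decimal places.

0.8458

Var(L+E+V+C) = 4 + 2·[0.09 + 0.39 + 0.51 + 0.48 + 0.46 + 0.48] = 4 + 4.82 = 8.82.
Because errors are independent across components, Cov(Tᵢ,Tⱼ) = Cov(Xᵢ,Xⱼ); the off-diagonal part of the true-score variance is the same as above.
True-score variance = [0.77 + 0.64 + 0.56 + 0.67] + 4.82 = 2.64 + 4.82 = 7.46.
Reliability = 7.46 / 8.82 = 0.8458.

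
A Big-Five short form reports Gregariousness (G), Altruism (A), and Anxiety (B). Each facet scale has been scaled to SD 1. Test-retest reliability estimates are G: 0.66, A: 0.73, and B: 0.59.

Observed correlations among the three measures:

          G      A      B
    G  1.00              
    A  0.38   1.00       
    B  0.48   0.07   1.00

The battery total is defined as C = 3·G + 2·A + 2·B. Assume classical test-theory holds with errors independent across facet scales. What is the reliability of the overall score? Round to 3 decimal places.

Var(C) = 3² + 2² + 2² + 2·[6·0.38 + 6·0.48 + 4·0.07] = 17 + 10.88 = 27.88.
Under uncorrelated errors the observed covariances equal the true-score covariances, so only the own-variance terms attenuate.
True-score variance = [3²·0.66 + 2²·0.73 + 2²·0.59] + 10.88 = 11.22 + 10.88 = 22.1.
Reliability = 22.1 / 27.88 = 0.793.

0.793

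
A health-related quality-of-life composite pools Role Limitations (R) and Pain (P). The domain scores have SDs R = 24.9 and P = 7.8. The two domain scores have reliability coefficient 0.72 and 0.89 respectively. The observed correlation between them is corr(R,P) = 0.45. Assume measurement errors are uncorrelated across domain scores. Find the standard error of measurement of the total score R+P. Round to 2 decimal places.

Var(total) = 680.85 + 174.798 = 855.648.
True-score variance = 500.555 + 174.798 = 675.353, so reliability = 0.7893.
Error variance = 855.648 − 675.353 = 180.295; SEM = √180.295 = 13.43.

13.43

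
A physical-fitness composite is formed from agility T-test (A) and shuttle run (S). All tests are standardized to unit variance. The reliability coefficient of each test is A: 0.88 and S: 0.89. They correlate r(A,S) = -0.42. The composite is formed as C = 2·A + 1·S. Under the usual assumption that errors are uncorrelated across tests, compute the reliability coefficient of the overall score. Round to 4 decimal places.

0.8223

Var(C) = 2² + 1 + 2·[2·(-0.42)] = 5 − 1.68 = 3.32.
Because errors are independent across components, Cov(Tᵢ,Tⱼ) = Cov(Xᵢ,Xⱼ); the off-diagonal part of the true-score variance is the same as above.
True-score variance = [2²·0.88 + 0.89] − 1.68 = 4.41 − 1.68 = 2.73.
Reliability = 2.73 / 3.32 = 0.8223.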